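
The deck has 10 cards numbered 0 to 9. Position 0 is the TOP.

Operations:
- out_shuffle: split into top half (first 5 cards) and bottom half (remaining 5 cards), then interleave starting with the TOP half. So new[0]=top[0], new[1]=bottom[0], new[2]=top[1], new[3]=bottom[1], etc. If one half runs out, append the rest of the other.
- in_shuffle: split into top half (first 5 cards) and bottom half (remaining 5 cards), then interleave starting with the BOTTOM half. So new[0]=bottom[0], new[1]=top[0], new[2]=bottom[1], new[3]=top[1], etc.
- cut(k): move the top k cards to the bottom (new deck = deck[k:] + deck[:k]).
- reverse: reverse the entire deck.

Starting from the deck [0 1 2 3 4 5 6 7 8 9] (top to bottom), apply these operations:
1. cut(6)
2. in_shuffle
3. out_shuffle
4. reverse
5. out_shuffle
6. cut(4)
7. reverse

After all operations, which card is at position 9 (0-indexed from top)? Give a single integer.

Answer: 5

Derivation:
After op 1 (cut(6)): [6 7 8 9 0 1 2 3 4 5]
After op 2 (in_shuffle): [1 6 2 7 3 8 4 9 5 0]
After op 3 (out_shuffle): [1 8 6 4 2 9 7 5 3 0]
After op 4 (reverse): [0 3 5 7 9 2 4 6 8 1]
After op 5 (out_shuffle): [0 2 3 4 5 6 7 8 9 1]
After op 6 (cut(4)): [5 6 7 8 9 1 0 2 3 4]
After op 7 (reverse): [4 3 2 0 1 9 8 7 6 5]
Position 9: card 5.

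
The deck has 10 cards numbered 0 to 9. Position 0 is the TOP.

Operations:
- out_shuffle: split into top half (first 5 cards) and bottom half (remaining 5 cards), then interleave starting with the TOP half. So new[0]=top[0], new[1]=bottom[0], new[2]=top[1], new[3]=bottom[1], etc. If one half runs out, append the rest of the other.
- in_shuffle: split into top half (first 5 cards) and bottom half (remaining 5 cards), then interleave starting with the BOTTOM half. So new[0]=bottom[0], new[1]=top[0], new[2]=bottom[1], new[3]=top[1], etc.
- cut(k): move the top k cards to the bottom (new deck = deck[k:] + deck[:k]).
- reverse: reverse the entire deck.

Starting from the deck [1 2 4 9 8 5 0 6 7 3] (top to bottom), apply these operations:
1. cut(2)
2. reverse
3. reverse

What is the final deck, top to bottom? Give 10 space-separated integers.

After op 1 (cut(2)): [4 9 8 5 0 6 7 3 1 2]
After op 2 (reverse): [2 1 3 7 6 0 5 8 9 4]
After op 3 (reverse): [4 9 8 5 0 6 7 3 1 2]

Answer: 4 9 8 5 0 6 7 3 1 2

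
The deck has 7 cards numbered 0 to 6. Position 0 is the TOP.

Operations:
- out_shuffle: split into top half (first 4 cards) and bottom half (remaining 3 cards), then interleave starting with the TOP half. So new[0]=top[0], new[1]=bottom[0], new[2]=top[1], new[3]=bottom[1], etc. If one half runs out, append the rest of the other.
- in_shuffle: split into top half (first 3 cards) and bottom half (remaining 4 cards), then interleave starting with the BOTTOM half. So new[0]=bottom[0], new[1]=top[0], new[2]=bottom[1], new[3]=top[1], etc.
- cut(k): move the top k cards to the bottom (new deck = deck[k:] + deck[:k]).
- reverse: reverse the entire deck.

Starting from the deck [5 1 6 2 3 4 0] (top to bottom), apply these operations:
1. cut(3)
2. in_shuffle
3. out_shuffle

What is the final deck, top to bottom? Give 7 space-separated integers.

Answer: 0 1 2 4 5 6 3

Derivation:
After op 1 (cut(3)): [2 3 4 0 5 1 6]
After op 2 (in_shuffle): [0 2 5 3 1 4 6]
After op 3 (out_shuffle): [0 1 2 4 5 6 3]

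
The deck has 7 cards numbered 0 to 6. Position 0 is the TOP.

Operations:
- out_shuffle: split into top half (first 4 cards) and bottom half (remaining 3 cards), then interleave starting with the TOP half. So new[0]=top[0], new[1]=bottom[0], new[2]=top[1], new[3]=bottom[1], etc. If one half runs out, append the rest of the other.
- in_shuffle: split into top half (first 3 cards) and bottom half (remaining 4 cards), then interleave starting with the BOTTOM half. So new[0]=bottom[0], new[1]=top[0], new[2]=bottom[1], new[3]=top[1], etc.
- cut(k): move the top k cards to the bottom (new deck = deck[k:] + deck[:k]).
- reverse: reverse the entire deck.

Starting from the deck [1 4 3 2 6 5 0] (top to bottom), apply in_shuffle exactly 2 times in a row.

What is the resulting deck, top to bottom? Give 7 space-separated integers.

After op 1 (in_shuffle): [2 1 6 4 5 3 0]
After op 2 (in_shuffle): [4 2 5 1 3 6 0]

Answer: 4 2 5 1 3 6 0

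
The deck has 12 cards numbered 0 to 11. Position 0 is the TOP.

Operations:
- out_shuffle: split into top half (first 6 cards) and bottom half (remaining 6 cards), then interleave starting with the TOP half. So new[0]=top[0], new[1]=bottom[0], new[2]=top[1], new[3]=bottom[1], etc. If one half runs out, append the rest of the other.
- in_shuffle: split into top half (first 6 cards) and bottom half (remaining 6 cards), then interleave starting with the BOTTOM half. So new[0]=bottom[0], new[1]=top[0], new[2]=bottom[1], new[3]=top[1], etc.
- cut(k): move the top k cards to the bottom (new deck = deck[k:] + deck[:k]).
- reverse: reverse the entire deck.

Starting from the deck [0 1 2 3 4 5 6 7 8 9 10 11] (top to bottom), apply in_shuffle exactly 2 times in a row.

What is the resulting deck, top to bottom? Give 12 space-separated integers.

After op 1 (in_shuffle): [6 0 7 1 8 2 9 3 10 4 11 5]
After op 2 (in_shuffle): [9 6 3 0 10 7 4 1 11 8 5 2]

Answer: 9 6 3 0 10 7 4 1 11 8 5 2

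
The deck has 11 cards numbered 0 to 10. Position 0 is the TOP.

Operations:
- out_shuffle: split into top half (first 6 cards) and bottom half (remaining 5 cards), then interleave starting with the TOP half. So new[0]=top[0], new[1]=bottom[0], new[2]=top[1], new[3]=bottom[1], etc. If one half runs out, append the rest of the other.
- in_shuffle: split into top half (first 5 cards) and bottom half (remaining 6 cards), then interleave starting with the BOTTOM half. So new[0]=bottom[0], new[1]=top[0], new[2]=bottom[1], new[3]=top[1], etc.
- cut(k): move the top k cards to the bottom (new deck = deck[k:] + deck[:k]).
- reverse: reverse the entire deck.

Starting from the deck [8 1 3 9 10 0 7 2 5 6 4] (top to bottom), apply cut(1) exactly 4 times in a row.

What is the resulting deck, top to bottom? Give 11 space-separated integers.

Answer: 10 0 7 2 5 6 4 8 1 3 9

Derivation:
After op 1 (cut(1)): [1 3 9 10 0 7 2 5 6 4 8]
After op 2 (cut(1)): [3 9 10 0 7 2 5 6 4 8 1]
After op 3 (cut(1)): [9 10 0 7 2 5 6 4 8 1 3]
After op 4 (cut(1)): [10 0 7 2 5 6 4 8 1 3 9]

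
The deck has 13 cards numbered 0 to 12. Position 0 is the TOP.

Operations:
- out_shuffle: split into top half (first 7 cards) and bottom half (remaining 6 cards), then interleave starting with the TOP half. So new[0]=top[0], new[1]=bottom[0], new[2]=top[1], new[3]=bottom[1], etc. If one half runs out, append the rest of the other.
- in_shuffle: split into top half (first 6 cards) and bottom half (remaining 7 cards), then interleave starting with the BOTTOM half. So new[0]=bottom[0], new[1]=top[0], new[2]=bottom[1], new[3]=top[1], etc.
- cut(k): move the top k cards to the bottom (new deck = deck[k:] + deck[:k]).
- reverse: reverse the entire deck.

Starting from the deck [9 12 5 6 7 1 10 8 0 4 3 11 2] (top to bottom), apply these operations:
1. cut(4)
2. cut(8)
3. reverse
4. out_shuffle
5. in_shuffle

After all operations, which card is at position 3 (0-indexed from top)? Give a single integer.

After op 1 (cut(4)): [7 1 10 8 0 4 3 11 2 9 12 5 6]
After op 2 (cut(8)): [2 9 12 5 6 7 1 10 8 0 4 3 11]
After op 3 (reverse): [11 3 4 0 8 10 1 7 6 5 12 9 2]
After op 4 (out_shuffle): [11 7 3 6 4 5 0 12 8 9 10 2 1]
After op 5 (in_shuffle): [0 11 12 7 8 3 9 6 10 4 2 5 1]
Position 3: card 7.

Answer: 7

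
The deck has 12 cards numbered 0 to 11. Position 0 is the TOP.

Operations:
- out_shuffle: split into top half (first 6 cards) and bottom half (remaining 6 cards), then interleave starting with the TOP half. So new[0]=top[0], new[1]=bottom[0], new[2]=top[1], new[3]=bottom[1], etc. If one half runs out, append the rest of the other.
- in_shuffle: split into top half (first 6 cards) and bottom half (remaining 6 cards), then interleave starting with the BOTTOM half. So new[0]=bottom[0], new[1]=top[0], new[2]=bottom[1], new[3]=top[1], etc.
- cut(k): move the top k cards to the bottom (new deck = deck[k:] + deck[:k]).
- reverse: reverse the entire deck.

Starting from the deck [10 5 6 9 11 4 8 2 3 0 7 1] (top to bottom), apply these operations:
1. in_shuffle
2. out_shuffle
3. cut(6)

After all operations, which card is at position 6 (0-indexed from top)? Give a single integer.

Answer: 8

Derivation:
After op 1 (in_shuffle): [8 10 2 5 3 6 0 9 7 11 1 4]
After op 2 (out_shuffle): [8 0 10 9 2 7 5 11 3 1 6 4]
After op 3 (cut(6)): [5 11 3 1 6 4 8 0 10 9 2 7]
Position 6: card 8.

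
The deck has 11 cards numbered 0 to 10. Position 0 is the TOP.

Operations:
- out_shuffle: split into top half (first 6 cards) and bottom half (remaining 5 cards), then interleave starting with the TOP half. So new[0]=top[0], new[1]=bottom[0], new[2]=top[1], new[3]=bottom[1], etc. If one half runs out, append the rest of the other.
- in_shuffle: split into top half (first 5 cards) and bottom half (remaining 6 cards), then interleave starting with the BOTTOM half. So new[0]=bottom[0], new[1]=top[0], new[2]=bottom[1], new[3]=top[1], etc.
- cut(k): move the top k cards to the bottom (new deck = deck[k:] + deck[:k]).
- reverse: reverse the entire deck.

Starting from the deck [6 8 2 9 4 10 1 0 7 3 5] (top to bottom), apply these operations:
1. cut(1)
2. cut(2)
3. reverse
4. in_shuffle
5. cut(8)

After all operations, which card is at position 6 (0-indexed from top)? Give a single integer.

Answer: 8

Derivation:
After op 1 (cut(1)): [8 2 9 4 10 1 0 7 3 5 6]
After op 2 (cut(2)): [9 4 10 1 0 7 3 5 6 8 2]
After op 3 (reverse): [2 8 6 5 3 7 0 1 10 4 9]
After op 4 (in_shuffle): [7 2 0 8 1 6 10 5 4 3 9]
After op 5 (cut(8)): [4 3 9 7 2 0 8 1 6 10 5]
Position 6: card 8.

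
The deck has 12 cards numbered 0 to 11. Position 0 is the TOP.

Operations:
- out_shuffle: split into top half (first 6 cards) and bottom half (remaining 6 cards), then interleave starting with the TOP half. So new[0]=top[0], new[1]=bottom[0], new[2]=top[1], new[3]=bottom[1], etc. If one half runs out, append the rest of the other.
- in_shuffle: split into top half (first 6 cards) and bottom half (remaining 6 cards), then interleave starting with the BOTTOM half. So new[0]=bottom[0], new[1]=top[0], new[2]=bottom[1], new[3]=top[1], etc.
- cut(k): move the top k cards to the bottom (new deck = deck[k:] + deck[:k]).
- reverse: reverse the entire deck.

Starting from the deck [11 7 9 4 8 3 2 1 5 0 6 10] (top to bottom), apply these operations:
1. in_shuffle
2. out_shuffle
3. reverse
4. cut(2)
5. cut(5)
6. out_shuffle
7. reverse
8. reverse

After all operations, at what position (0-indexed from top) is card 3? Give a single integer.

After op 1 (in_shuffle): [2 11 1 7 5 9 0 4 6 8 10 3]
After op 2 (out_shuffle): [2 0 11 4 1 6 7 8 5 10 9 3]
After op 3 (reverse): [3 9 10 5 8 7 6 1 4 11 0 2]
After op 4 (cut(2)): [10 5 8 7 6 1 4 11 0 2 3 9]
After op 5 (cut(5)): [1 4 11 0 2 3 9 10 5 8 7 6]
After op 6 (out_shuffle): [1 9 4 10 11 5 0 8 2 7 3 6]
After op 7 (reverse): [6 3 7 2 8 0 5 11 10 4 9 1]
After op 8 (reverse): [1 9 4 10 11 5 0 8 2 7 3 6]
Card 3 is at position 10.

Answer: 10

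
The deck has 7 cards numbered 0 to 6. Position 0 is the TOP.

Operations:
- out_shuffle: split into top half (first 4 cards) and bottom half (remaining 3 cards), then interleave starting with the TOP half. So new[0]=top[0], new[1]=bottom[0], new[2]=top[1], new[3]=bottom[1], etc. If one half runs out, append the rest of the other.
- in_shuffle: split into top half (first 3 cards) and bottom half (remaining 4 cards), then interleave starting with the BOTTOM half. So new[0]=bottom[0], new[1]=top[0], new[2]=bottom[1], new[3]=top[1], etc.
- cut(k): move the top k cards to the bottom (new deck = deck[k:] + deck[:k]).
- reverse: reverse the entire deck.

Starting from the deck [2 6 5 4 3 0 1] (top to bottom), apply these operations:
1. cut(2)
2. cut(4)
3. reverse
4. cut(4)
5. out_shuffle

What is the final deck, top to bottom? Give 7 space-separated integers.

After op 1 (cut(2)): [5 4 3 0 1 2 6]
After op 2 (cut(4)): [1 2 6 5 4 3 0]
After op 3 (reverse): [0 3 4 5 6 2 1]
After op 4 (cut(4)): [6 2 1 0 3 4 5]
After op 5 (out_shuffle): [6 3 2 4 1 5 0]

Answer: 6 3 2 4 1 5 0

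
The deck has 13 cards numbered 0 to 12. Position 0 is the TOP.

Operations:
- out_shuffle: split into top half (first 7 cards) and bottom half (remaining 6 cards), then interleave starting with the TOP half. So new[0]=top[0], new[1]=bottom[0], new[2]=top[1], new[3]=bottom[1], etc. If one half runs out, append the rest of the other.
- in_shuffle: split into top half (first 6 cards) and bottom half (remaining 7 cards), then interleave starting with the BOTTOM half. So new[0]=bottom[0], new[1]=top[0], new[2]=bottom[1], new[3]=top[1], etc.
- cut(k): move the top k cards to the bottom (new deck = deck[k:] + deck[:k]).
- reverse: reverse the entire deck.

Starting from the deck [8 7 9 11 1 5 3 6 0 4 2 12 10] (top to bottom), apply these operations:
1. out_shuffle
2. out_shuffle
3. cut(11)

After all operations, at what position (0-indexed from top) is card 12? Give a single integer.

Answer: 7

Derivation:
After op 1 (out_shuffle): [8 6 7 0 9 4 11 2 1 12 5 10 3]
After op 2 (out_shuffle): [8 2 6 1 7 12 0 5 9 10 4 3 11]
After op 3 (cut(11)): [3 11 8 2 6 1 7 12 0 5 9 10 4]
Card 12 is at position 7.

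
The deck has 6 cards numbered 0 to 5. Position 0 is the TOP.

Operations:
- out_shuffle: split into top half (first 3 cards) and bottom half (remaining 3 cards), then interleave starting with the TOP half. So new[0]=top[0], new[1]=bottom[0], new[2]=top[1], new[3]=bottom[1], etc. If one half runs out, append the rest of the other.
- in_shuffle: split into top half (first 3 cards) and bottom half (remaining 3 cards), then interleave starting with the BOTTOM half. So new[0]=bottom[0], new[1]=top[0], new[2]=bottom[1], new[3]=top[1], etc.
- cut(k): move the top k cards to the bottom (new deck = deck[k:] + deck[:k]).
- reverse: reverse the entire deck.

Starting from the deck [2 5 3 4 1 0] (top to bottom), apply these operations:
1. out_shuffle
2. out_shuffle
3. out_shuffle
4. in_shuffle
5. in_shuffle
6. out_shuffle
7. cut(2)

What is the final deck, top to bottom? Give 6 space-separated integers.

After op 1 (out_shuffle): [2 4 5 1 3 0]
After op 2 (out_shuffle): [2 1 4 3 5 0]
After op 3 (out_shuffle): [2 3 1 5 4 0]
After op 4 (in_shuffle): [5 2 4 3 0 1]
After op 5 (in_shuffle): [3 5 0 2 1 4]
After op 6 (out_shuffle): [3 2 5 1 0 4]
After op 7 (cut(2)): [5 1 0 4 3 2]

Answer: 5 1 0 4 3 2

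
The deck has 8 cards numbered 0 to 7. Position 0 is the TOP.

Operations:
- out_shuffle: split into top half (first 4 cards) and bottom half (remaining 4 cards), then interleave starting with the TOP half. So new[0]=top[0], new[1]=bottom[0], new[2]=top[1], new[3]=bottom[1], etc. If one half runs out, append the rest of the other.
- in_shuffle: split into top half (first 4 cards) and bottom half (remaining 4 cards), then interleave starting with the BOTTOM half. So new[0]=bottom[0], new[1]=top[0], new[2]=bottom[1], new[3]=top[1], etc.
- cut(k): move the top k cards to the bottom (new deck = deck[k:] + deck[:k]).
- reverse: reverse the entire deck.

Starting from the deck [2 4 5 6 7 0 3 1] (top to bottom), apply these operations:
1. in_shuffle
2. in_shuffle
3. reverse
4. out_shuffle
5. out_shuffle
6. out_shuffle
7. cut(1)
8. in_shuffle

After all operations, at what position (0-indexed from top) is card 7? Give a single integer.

Answer: 2

Derivation:
After op 1 (in_shuffle): [7 2 0 4 3 5 1 6]
After op 2 (in_shuffle): [3 7 5 2 1 0 6 4]
After op 3 (reverse): [4 6 0 1 2 5 7 3]
After op 4 (out_shuffle): [4 2 6 5 0 7 1 3]
After op 5 (out_shuffle): [4 0 2 7 6 1 5 3]
After op 6 (out_shuffle): [4 6 0 1 2 5 7 3]
After op 7 (cut(1)): [6 0 1 2 5 7 3 4]
After op 8 (in_shuffle): [5 6 7 0 3 1 4 2]
Card 7 is at position 2.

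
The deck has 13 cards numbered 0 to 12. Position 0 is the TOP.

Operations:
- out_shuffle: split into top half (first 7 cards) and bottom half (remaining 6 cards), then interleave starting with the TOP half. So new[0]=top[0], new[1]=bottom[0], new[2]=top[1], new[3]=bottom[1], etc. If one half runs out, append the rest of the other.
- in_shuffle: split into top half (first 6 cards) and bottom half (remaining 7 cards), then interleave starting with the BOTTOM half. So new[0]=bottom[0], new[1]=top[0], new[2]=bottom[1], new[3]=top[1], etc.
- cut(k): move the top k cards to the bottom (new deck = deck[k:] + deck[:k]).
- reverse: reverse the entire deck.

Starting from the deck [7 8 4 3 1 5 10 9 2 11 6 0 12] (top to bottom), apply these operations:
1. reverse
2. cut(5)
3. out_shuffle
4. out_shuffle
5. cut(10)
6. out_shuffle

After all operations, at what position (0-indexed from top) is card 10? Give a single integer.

After op 1 (reverse): [12 0 6 11 2 9 10 5 1 3 4 8 7]
After op 2 (cut(5)): [9 10 5 1 3 4 8 7 12 0 6 11 2]
After op 3 (out_shuffle): [9 7 10 12 5 0 1 6 3 11 4 2 8]
After op 4 (out_shuffle): [9 6 7 3 10 11 12 4 5 2 0 8 1]
After op 5 (cut(10)): [0 8 1 9 6 7 3 10 11 12 4 5 2]
After op 6 (out_shuffle): [0 10 8 11 1 12 9 4 6 5 7 2 3]
Card 10 is at position 1.

Answer: 1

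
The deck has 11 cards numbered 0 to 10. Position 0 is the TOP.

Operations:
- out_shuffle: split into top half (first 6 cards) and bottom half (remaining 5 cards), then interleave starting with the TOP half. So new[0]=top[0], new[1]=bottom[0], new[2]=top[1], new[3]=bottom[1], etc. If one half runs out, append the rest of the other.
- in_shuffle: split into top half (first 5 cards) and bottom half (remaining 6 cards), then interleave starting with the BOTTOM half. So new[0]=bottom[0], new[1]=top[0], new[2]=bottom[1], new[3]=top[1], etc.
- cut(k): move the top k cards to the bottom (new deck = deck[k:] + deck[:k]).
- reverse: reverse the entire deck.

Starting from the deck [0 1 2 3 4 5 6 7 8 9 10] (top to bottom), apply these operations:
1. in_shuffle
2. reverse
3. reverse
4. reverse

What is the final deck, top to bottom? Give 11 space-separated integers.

After op 1 (in_shuffle): [5 0 6 1 7 2 8 3 9 4 10]
After op 2 (reverse): [10 4 9 3 8 2 7 1 6 0 5]
After op 3 (reverse): [5 0 6 1 7 2 8 3 9 4 10]
After op 4 (reverse): [10 4 9 3 8 2 7 1 6 0 5]

Answer: 10 4 9 3 8 2 7 1 6 0 5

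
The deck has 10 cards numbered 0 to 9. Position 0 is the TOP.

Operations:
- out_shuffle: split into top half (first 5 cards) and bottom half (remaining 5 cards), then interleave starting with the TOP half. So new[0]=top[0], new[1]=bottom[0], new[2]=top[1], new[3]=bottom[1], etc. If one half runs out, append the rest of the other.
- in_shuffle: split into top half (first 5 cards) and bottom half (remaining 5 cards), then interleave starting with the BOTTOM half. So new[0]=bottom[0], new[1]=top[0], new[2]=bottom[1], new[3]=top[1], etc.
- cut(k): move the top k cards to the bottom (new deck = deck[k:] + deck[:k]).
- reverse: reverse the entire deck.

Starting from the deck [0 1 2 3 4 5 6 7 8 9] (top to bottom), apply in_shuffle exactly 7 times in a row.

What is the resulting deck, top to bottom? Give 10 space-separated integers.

Answer: 7 4 1 9 6 3 0 8 5 2

Derivation:
After op 1 (in_shuffle): [5 0 6 1 7 2 8 3 9 4]
After op 2 (in_shuffle): [2 5 8 0 3 6 9 1 4 7]
After op 3 (in_shuffle): [6 2 9 5 1 8 4 0 7 3]
After op 4 (in_shuffle): [8 6 4 2 0 9 7 5 3 1]
After op 5 (in_shuffle): [9 8 7 6 5 4 3 2 1 0]
After op 6 (in_shuffle): [4 9 3 8 2 7 1 6 0 5]
After op 7 (in_shuffle): [7 4 1 9 6 3 0 8 5 2]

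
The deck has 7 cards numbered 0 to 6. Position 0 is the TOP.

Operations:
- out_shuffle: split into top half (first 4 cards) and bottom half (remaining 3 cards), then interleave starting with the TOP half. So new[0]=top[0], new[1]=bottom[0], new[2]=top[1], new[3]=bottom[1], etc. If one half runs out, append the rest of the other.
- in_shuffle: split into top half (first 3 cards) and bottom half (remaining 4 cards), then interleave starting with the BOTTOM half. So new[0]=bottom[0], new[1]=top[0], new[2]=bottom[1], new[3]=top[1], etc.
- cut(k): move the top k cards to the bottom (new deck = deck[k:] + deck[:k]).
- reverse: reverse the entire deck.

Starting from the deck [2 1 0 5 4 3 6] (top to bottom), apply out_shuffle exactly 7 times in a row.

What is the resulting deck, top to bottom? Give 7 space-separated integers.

Answer: 2 4 1 3 0 6 5

Derivation:
After op 1 (out_shuffle): [2 4 1 3 0 6 5]
After op 2 (out_shuffle): [2 0 4 6 1 5 3]
After op 3 (out_shuffle): [2 1 0 5 4 3 6]
After op 4 (out_shuffle): [2 4 1 3 0 6 5]
After op 5 (out_shuffle): [2 0 4 6 1 5 3]
After op 6 (out_shuffle): [2 1 0 5 4 3 6]
After op 7 (out_shuffle): [2 4 1 3 0 6 5]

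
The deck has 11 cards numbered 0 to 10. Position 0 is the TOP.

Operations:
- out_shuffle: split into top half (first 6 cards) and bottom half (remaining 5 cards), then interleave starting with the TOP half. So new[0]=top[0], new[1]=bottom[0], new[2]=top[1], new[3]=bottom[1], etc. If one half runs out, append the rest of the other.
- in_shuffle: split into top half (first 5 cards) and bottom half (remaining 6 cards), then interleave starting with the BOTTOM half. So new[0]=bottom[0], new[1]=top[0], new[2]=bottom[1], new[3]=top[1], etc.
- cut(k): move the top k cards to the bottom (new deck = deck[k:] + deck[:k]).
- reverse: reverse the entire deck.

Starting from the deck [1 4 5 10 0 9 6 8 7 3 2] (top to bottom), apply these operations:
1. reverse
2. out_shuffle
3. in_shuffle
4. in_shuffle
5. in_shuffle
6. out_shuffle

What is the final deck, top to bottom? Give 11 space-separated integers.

After op 1 (reverse): [2 3 7 8 6 9 0 10 5 4 1]
After op 2 (out_shuffle): [2 0 3 10 7 5 8 4 6 1 9]
After op 3 (in_shuffle): [5 2 8 0 4 3 6 10 1 7 9]
After op 4 (in_shuffle): [3 5 6 2 10 8 1 0 7 4 9]
After op 5 (in_shuffle): [8 3 1 5 0 6 7 2 4 10 9]
After op 6 (out_shuffle): [8 7 3 2 1 4 5 10 0 9 6]

Answer: 8 7 3 2 1 4 5 10 0 9 6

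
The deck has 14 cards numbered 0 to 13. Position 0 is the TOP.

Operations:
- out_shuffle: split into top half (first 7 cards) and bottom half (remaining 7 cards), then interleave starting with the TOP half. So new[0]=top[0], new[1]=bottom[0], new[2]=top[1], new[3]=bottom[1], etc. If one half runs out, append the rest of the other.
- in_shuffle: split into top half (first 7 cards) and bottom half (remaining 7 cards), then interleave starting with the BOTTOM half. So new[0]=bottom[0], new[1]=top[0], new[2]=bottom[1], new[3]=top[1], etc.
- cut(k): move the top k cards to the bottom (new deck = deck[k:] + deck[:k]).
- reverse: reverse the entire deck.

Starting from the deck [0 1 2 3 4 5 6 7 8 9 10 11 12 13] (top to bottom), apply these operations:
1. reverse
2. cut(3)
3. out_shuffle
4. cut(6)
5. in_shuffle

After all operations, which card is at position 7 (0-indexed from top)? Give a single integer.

Answer: 13

Derivation:
After op 1 (reverse): [13 12 11 10 9 8 7 6 5 4 3 2 1 0]
After op 2 (cut(3)): [10 9 8 7 6 5 4 3 2 1 0 13 12 11]
After op 3 (out_shuffle): [10 3 9 2 8 1 7 0 6 13 5 12 4 11]
After op 4 (cut(6)): [7 0 6 13 5 12 4 11 10 3 9 2 8 1]
After op 5 (in_shuffle): [11 7 10 0 3 6 9 13 2 5 8 12 1 4]
Position 7: card 13.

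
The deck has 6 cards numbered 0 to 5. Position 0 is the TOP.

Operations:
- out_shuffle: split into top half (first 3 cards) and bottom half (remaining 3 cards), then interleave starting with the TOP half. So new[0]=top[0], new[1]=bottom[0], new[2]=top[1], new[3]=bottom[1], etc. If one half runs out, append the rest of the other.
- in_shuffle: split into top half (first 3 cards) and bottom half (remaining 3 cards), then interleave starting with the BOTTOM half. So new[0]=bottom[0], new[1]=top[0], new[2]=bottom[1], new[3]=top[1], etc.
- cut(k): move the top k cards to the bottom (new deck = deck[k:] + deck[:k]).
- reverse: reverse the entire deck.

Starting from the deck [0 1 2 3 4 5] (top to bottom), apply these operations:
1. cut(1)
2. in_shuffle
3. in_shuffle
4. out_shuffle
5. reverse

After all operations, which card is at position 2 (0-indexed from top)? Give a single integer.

Answer: 3

Derivation:
After op 1 (cut(1)): [1 2 3 4 5 0]
After op 2 (in_shuffle): [4 1 5 2 0 3]
After op 3 (in_shuffle): [2 4 0 1 3 5]
After op 4 (out_shuffle): [2 1 4 3 0 5]
After op 5 (reverse): [5 0 3 4 1 2]
Position 2: card 3.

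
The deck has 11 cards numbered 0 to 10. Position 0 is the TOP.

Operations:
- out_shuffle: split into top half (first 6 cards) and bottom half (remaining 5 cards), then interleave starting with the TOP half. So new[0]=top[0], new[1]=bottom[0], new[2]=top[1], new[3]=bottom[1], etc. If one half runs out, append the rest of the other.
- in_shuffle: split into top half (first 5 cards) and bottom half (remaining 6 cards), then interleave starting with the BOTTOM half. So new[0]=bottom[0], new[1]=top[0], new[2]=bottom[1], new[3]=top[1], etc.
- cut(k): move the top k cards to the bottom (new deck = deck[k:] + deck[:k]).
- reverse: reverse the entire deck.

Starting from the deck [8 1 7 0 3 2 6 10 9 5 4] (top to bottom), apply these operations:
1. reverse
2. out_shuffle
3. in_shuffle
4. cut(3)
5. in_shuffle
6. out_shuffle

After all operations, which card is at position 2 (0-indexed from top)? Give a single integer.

Answer: 3

Derivation:
After op 1 (reverse): [4 5 9 10 6 2 3 0 7 1 8]
After op 2 (out_shuffle): [4 3 5 0 9 7 10 1 6 8 2]
After op 3 (in_shuffle): [7 4 10 3 1 5 6 0 8 9 2]
After op 4 (cut(3)): [3 1 5 6 0 8 9 2 7 4 10]
After op 5 (in_shuffle): [8 3 9 1 2 5 7 6 4 0 10]
After op 6 (out_shuffle): [8 7 3 6 9 4 1 0 2 10 5]
Position 2: card 3.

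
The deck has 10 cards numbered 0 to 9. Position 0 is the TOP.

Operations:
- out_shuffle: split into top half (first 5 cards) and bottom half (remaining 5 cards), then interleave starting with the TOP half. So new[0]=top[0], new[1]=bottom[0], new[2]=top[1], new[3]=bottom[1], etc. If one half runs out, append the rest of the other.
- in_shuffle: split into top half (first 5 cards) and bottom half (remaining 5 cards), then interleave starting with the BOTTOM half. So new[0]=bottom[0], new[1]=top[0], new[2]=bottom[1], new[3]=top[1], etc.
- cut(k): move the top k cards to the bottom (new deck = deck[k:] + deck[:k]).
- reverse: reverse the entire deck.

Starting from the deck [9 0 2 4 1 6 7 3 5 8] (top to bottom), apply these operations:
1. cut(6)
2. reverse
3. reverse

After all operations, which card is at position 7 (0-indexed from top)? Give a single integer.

After op 1 (cut(6)): [7 3 5 8 9 0 2 4 1 6]
After op 2 (reverse): [6 1 4 2 0 9 8 5 3 7]
After op 3 (reverse): [7 3 5 8 9 0 2 4 1 6]
Position 7: card 4.

Answer: 4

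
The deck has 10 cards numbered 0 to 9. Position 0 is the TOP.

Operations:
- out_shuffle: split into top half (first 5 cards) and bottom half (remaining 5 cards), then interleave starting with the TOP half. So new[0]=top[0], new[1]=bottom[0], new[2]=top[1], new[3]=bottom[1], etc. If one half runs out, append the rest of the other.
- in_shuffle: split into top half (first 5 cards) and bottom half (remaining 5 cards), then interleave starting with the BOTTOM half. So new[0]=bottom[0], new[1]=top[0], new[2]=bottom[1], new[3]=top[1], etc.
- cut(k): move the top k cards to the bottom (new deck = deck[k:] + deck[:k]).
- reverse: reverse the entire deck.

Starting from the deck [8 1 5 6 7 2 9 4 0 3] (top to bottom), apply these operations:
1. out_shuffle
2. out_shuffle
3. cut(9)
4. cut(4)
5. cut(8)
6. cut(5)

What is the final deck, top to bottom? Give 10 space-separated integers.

After op 1 (out_shuffle): [8 2 1 9 5 4 6 0 7 3]
After op 2 (out_shuffle): [8 4 2 6 1 0 9 7 5 3]
After op 3 (cut(9)): [3 8 4 2 6 1 0 9 7 5]
After op 4 (cut(4)): [6 1 0 9 7 5 3 8 4 2]
After op 5 (cut(8)): [4 2 6 1 0 9 7 5 3 8]
After op 6 (cut(5)): [9 7 5 3 8 4 2 6 1 0]

Answer: 9 7 5 3 8 4 2 6 1 0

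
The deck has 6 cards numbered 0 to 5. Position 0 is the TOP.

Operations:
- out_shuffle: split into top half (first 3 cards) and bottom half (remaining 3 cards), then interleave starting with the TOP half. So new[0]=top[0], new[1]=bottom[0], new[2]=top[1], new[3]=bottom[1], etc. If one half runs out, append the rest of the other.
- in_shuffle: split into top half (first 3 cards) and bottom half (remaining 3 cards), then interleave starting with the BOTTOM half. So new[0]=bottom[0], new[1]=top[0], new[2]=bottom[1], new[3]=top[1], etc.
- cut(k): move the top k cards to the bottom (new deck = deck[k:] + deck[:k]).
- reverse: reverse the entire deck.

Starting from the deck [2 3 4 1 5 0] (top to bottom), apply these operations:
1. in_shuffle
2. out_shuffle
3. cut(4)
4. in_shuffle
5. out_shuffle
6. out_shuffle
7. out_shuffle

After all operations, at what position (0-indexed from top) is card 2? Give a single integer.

After op 1 (in_shuffle): [1 2 5 3 0 4]
After op 2 (out_shuffle): [1 3 2 0 5 4]
After op 3 (cut(4)): [5 4 1 3 2 0]
After op 4 (in_shuffle): [3 5 2 4 0 1]
After op 5 (out_shuffle): [3 4 5 0 2 1]
After op 6 (out_shuffle): [3 0 4 2 5 1]
After op 7 (out_shuffle): [3 2 0 5 4 1]
Card 2 is at position 1.

Answer: 1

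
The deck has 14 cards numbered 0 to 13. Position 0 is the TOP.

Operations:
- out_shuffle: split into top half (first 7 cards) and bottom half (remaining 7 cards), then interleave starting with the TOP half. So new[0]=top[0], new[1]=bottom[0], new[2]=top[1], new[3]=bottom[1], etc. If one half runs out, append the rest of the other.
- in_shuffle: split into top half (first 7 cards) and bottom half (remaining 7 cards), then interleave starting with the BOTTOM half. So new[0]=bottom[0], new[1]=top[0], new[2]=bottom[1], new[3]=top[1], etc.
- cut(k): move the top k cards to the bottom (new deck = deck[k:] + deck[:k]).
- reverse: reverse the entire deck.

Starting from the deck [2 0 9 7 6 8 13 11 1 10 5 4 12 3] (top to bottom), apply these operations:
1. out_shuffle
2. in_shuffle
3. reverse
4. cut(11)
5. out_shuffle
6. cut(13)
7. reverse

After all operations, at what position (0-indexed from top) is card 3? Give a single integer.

Answer: 4

Derivation:
After op 1 (out_shuffle): [2 11 0 1 9 10 7 5 6 4 8 12 13 3]
After op 2 (in_shuffle): [5 2 6 11 4 0 8 1 12 9 13 10 3 7]
After op 3 (reverse): [7 3 10 13 9 12 1 8 0 4 11 6 2 5]
After op 4 (cut(11)): [6 2 5 7 3 10 13 9 12 1 8 0 4 11]
After op 5 (out_shuffle): [6 9 2 12 5 1 7 8 3 0 10 4 13 11]
After op 6 (cut(13)): [11 6 9 2 12 5 1 7 8 3 0 10 4 13]
After op 7 (reverse): [13 4 10 0 3 8 7 1 5 12 2 9 6 11]
Card 3 is at position 4.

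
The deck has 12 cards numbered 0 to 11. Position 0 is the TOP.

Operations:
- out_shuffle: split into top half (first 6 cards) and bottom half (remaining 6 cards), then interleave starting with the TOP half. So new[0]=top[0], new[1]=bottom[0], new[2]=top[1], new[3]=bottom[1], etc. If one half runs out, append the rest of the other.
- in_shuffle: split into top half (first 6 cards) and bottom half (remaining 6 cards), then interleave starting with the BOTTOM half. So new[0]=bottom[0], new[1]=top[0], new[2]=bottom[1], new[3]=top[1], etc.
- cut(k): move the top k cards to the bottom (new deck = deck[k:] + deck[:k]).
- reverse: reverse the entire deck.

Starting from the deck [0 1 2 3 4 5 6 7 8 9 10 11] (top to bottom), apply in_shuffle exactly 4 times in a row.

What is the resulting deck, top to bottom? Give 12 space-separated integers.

After op 1 (in_shuffle): [6 0 7 1 8 2 9 3 10 4 11 5]
After op 2 (in_shuffle): [9 6 3 0 10 7 4 1 11 8 5 2]
After op 3 (in_shuffle): [4 9 1 6 11 3 8 0 5 10 2 7]
After op 4 (in_shuffle): [8 4 0 9 5 1 10 6 2 11 7 3]

Answer: 8 4 0 9 5 1 10 6 2 11 7 3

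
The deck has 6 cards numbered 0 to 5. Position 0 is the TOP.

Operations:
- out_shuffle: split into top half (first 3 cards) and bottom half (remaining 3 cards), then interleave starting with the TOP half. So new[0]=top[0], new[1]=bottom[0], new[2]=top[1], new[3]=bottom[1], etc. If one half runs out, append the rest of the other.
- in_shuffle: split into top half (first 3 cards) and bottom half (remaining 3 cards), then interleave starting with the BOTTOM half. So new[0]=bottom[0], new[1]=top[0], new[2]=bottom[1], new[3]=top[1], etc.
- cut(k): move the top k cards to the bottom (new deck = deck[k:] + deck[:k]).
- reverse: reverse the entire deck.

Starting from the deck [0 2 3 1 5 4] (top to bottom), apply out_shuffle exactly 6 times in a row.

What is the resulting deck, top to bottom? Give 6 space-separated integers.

Answer: 0 5 1 3 2 4

Derivation:
After op 1 (out_shuffle): [0 1 2 5 3 4]
After op 2 (out_shuffle): [0 5 1 3 2 4]
After op 3 (out_shuffle): [0 3 5 2 1 4]
After op 4 (out_shuffle): [0 2 3 1 5 4]
After op 5 (out_shuffle): [0 1 2 5 3 4]
After op 6 (out_shuffle): [0 5 1 3 2 4]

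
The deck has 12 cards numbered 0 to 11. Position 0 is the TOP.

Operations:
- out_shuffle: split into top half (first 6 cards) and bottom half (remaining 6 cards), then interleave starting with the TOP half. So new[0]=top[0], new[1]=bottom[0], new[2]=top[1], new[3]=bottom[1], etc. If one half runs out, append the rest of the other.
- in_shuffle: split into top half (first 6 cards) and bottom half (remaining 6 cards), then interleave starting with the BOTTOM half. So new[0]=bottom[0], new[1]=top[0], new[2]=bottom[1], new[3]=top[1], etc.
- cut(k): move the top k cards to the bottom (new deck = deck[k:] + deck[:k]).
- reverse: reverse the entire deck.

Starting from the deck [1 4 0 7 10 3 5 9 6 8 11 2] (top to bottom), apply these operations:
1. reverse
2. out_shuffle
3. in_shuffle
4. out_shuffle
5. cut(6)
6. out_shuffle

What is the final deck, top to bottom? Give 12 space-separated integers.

After op 1 (reverse): [2 11 8 6 9 5 3 10 7 0 4 1]
After op 2 (out_shuffle): [2 3 11 10 8 7 6 0 9 4 5 1]
After op 3 (in_shuffle): [6 2 0 3 9 11 4 10 5 8 1 7]
After op 4 (out_shuffle): [6 4 2 10 0 5 3 8 9 1 11 7]
After op 5 (cut(6)): [3 8 9 1 11 7 6 4 2 10 0 5]
After op 6 (out_shuffle): [3 6 8 4 9 2 1 10 11 0 7 5]

Answer: 3 6 8 4 9 2 1 10 11 0 7 5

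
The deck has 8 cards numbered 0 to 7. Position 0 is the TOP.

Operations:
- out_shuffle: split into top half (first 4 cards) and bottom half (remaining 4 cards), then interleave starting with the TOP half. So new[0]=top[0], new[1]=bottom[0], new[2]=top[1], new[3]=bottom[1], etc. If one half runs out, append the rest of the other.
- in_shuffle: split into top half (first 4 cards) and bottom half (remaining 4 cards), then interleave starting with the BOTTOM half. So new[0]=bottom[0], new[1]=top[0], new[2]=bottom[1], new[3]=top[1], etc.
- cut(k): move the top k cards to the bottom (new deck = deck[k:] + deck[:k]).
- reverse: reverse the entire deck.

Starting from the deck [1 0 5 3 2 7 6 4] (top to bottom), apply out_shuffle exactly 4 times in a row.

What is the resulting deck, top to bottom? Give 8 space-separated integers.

Answer: 1 2 0 7 5 6 3 4

Derivation:
After op 1 (out_shuffle): [1 2 0 7 5 6 3 4]
After op 2 (out_shuffle): [1 5 2 6 0 3 7 4]
After op 3 (out_shuffle): [1 0 5 3 2 7 6 4]
After op 4 (out_shuffle): [1 2 0 7 5 6 3 4]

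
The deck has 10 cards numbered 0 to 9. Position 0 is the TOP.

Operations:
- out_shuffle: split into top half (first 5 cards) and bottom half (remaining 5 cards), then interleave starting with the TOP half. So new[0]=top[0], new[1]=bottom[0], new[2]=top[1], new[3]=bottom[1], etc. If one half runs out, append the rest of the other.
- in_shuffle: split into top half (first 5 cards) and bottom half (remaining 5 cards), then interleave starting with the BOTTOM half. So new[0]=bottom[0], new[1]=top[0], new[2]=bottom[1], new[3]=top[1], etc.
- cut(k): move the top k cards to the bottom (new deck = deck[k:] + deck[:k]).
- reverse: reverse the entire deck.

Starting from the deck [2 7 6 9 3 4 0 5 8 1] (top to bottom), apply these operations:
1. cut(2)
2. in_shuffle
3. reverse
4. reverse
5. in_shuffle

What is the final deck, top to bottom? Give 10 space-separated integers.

Answer: 3 5 2 6 4 8 7 9 0 1

Derivation:
After op 1 (cut(2)): [6 9 3 4 0 5 8 1 2 7]
After op 2 (in_shuffle): [5 6 8 9 1 3 2 4 7 0]
After op 3 (reverse): [0 7 4 2 3 1 9 8 6 5]
After op 4 (reverse): [5 6 8 9 1 3 2 4 7 0]
After op 5 (in_shuffle): [3 5 2 6 4 8 7 9 0 1]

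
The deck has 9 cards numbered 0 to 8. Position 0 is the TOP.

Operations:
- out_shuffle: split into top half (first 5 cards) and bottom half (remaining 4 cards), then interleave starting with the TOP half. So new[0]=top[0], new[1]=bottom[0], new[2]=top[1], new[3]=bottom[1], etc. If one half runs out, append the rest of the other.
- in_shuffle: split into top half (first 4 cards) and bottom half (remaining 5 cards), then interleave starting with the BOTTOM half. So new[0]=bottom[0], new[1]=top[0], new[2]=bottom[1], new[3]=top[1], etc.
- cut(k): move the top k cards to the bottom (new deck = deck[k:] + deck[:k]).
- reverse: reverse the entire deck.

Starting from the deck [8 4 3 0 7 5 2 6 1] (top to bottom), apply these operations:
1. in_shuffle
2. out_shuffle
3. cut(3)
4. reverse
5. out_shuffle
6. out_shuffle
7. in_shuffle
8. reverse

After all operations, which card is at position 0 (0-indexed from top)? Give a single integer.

After op 1 (in_shuffle): [7 8 5 4 2 3 6 0 1]
After op 2 (out_shuffle): [7 3 8 6 5 0 4 1 2]
After op 3 (cut(3)): [6 5 0 4 1 2 7 3 8]
After op 4 (reverse): [8 3 7 2 1 4 0 5 6]
After op 5 (out_shuffle): [8 4 3 0 7 5 2 6 1]
After op 6 (out_shuffle): [8 5 4 2 3 6 0 1 7]
After op 7 (in_shuffle): [3 8 6 5 0 4 1 2 7]
After op 8 (reverse): [7 2 1 4 0 5 6 8 3]
Position 0: card 7.

Answer: 7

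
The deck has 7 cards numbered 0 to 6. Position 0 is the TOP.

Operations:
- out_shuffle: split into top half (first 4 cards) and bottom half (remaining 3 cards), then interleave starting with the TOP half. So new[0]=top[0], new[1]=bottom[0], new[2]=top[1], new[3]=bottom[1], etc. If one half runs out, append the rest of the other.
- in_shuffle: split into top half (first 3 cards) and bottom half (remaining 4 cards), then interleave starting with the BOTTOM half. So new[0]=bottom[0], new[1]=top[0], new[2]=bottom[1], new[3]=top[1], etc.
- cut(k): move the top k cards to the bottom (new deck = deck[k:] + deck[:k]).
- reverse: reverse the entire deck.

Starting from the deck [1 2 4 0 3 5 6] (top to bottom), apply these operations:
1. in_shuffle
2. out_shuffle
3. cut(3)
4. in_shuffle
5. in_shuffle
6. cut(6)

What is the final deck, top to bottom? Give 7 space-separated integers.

After op 1 (in_shuffle): [0 1 3 2 5 4 6]
After op 2 (out_shuffle): [0 5 1 4 3 6 2]
After op 3 (cut(3)): [4 3 6 2 0 5 1]
After op 4 (in_shuffle): [2 4 0 3 5 6 1]
After op 5 (in_shuffle): [3 2 5 4 6 0 1]
After op 6 (cut(6)): [1 3 2 5 4 6 0]

Answer: 1 3 2 5 4 6 0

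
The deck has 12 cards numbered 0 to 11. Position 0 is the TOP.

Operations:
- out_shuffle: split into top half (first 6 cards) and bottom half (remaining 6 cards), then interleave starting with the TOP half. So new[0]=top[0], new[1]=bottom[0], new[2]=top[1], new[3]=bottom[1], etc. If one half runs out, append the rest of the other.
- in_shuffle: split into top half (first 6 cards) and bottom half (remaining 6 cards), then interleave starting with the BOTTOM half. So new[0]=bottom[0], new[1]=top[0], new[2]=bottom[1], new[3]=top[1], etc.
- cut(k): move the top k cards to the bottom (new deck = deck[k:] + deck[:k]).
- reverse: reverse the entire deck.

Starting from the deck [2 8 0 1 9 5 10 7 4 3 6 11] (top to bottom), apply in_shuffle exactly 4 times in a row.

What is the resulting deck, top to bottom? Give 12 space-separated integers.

Answer: 4 9 2 3 5 8 6 10 0 11 7 1

Derivation:
After op 1 (in_shuffle): [10 2 7 8 4 0 3 1 6 9 11 5]
After op 2 (in_shuffle): [3 10 1 2 6 7 9 8 11 4 5 0]
After op 3 (in_shuffle): [9 3 8 10 11 1 4 2 5 6 0 7]
After op 4 (in_shuffle): [4 9 2 3 5 8 6 10 0 11 7 1]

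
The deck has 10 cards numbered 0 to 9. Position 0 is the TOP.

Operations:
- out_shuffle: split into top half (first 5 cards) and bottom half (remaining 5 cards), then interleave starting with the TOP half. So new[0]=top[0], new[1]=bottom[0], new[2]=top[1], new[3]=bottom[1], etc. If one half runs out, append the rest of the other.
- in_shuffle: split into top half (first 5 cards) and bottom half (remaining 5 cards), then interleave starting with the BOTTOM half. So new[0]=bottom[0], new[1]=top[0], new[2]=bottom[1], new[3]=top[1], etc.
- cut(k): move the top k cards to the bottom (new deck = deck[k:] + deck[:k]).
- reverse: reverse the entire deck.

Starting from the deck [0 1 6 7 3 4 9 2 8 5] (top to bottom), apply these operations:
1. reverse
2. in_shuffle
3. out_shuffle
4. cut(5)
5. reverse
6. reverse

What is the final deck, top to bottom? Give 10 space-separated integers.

Answer: 9 8 0 6 4 3 2 5 1 7

Derivation:
After op 1 (reverse): [5 8 2 9 4 3 7 6 1 0]
After op 2 (in_shuffle): [3 5 7 8 6 2 1 9 0 4]
After op 3 (out_shuffle): [3 2 5 1 7 9 8 0 6 4]
After op 4 (cut(5)): [9 8 0 6 4 3 2 5 1 7]
After op 5 (reverse): [7 1 5 2 3 4 6 0 8 9]
After op 6 (reverse): [9 8 0 6 4 3 2 5 1 7]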